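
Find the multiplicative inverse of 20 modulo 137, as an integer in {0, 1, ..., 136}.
20^(−1) ≡ 48 (mod 137)

Apply the extended Euclidean algorithm to (137, 20), tracking rows (r, s, t) with s·137 + t·20 = r. Each division r_prev = q·r_cur + r_new produces the new row as (previous row) − q·(current row):
  row A: (137, 1, 0)   [1·137 + 0·20 = 137]
  row B: (20, 0, 1)   [0·137 + 1·20 = 20]
  137 = 6·20 + 17   → row C = row A − 6·row B = (17, 1, −6)   [check: 1·137 − 6·20 = 17]
  20 = 1·17 + 3   → row D = row B − 1·row C = (3, −1, 7)   [check: −1·137 + 7·20 = 3]
  17 = 5·3 + 2   → row E = row C − 5·row D = (2, 6, −41)   [check: 6·137 − 41·20 = 2]
  3 = 1·2 + 1   → row F = row D − 1·row E = (1, −7, 48)   [check: −7·137 + 48·20 = 1]
  2 = 2·1 + 0   → remainder 0, stop. gcd = 1 (last nonzero row F).
The gcd is 1, so 20 is invertible mod 137. The last nonzero row gives −7·137 + 48·20 = 1, so t = 48. So 20^(−1) ≡ 48 (mod 137). Verify: 20 · 48 = 960 ≡ 1 (mod 137). ✓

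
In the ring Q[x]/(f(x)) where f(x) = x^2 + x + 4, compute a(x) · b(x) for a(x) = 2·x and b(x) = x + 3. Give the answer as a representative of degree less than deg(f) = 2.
a · b ≡ 4·x - 8 (mod f(x))

First multiply in Q[x] without reducing: a · b = 2·x^2 + 6·x. Now divide by f(x) = x^2 + x + 4, eliminating the leading term at each step:
  leading term 2·x^2: subtract (2)·f(x) = 2·x^2 + 2·x + 8, leaving 4·x - 8
The degree is now < 2, so this is the remainder. Hence a · b ≡ 4·x - 8 in Q[x]/(f).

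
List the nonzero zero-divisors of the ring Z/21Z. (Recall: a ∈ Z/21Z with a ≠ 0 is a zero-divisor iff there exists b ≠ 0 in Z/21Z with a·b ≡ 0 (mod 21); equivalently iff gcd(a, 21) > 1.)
An element a ∈ Z/21Z (with a ≠ 0) is a zero-divisor iff gcd(a, 21) > 1 (because a is a unit precisely when gcd(a, n) = 1, and in Z/nZ every nonzero, non-unit element is a zero-divisor). Scan a = 1, ..., 20 and keep those with gcd(a, 21) > 1:
  gcd(3, 21) = 3, gcd(6, 21) = 3, gcd(7, 21) = 7, gcd(9, 21) = 3, gcd(12, 21) = 3, gcd(14, 21) = 7, gcd(15, 21) = 3, gcd(18, 21) = 3.
All other a ∈ {1, ..., 20} have gcd(a, 21) = 1 and are units. So the nonzero zero-divisors are exactly the 8 values of a appearing in this scan.

Final answer: nonzero zero-divisors of Z/21Z = {3, 6, 7, 9, 12, 14, 15, 18}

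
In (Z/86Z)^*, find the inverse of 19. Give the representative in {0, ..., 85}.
19^(−1) ≡ 77 (mod 86)

Apply the extended Euclidean algorithm to (86, 19), tracking rows (r, s, t) with s·86 + t·19 = r. Each division r_prev = q·r_cur + r_new produces the new row as (previous row) − q·(current row):
  row A: (86, 1, 0)   [1·86 + 0·19 = 86]
  row B: (19, 0, 1)   [0·86 + 1·19 = 19]
  86 = 4·19 + 10   → row C = row A − 4·row B = (10, 1, −4)   [check: 1·86 − 4·19 = 10]
  19 = 1·10 + 9   → row D = row B − 1·row C = (9, −1, 5)   [check: −1·86 + 5·19 = 9]
  10 = 1·9 + 1   → row E = row C − 1·row D = (1, 2, −9)   [check: 2·86 − 9·19 = 1]
  9 = 9·1 + 0   → remainder 0, stop. gcd = 1 (last nonzero row E).
The gcd is 1, so 19 is invertible mod 86. The last nonzero row gives 2·86 − 9·19 = 1, so t = −9. So 19^(−1) ≡ −9 ≡ 77 (mod 86). Verify: 19 · 77 = 1463 ≡ 1 (mod 86). ✓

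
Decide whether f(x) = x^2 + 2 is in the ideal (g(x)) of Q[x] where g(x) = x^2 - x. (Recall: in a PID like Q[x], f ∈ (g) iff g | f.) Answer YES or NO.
NO

In Q[x] the ideal (g) consists of all multiples of g, so f ∈ (g) iff g | f, i.e. iff the remainder of f on division by g is 0. Divide f by g (g is monic, so eliminate the leading term of the running remainder at each step):
  leading term x^2: subtract (1)·g(x) = x^2 - x, leaving x + 2
The remainder r(x) = x + 2 ≠ 0 (and deg r < deg g), so g ∤ f, i.e. f ∉ (g).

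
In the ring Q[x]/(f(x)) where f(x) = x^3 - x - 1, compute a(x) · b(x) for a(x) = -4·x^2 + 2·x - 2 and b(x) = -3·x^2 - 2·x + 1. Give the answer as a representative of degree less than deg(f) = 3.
a · b ≡ 10·x^2 + 20·x (mod f(x))

First multiply in Q[x] without reducing: a · b = 12·x^4 + 2·x^3 - 2·x^2 + 6·x - 2. Now divide by f(x) = x^3 - x - 1, eliminating the leading term at each step:
  leading term 12·x^4: subtract (12·x)·f(x) = 12·x^4 - 12·x^2 - 12·x, leaving 2·x^3 + 10·x^2 + 18·x - 2
  leading term 2·x^3: subtract (2)·f(x) = 2·x^3 - 2·x - 2, leaving 10·x^2 + 20·x
The degree is now < 3, so this is the remainder. Hence a · b ≡ 10·x^2 + 20·x in Q[x]/(f).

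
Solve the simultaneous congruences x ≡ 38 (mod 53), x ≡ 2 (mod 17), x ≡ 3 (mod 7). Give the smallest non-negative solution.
The moduli 53, 17, 7 are pairwise coprime, so by the CRT there is a unique solution mod 53·17·7 = 6307.
Solve by successive substitution. Start with x ≡ 38 (mod 53).
  Combine with x ≡ 2 (mod 17): write x = 38 + 53·t and require 38 + 53·t ≡ 2 (mod 17), i.e. 53·t ≡ 2 − 38 ≡ 15 (mod 17). Since 53^(−1) ≡ 9 (mod 17) (53 ≡ 2 (mod 17)), t ≡ 9·15 ≡ 16 (mod 17). So x ≡ 38 + 53·16 = 886 (mod 901).
  Combine with x ≡ 3 (mod 7): write x = 886 + 901·t and require 886 + 901·t ≡ 3 (mod 7), i.e. 901·t ≡ 3 − 886 ≡ 6 (mod 7). Since 901^(−1) ≡ 3 (mod 7) (901 ≡ 5 (mod 7)), t ≡ 3·6 ≡ 4 (mod 7). So x ≡ 886 + 901·4 = 4490 (mod 6307).
Unique solution in [0, 6307): x = 4490.

Final answer: x ≡ 4490 (mod 6307); the representative in [0, 6307) is 4490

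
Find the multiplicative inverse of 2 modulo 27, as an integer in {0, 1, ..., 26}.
Apply the extended Euclidean algorithm to (27, 2), tracking rows (r, s, t) with s·27 + t·2 = r. Each division r_prev = q·r_cur + r_new produces the new row as (previous row) − q·(current row):
  row A: (27, 1, 0)   [1·27 + 0·2 = 27]
  row B: (2, 0, 1)   [0·27 + 1·2 = 2]
  27 = 13·2 + 1   → row C = row A − 13·row B = (1, 1, −13)   [check: 1·27 − 13·2 = 1]
  2 = 2·1 + 0   → remainder 0, stop. gcd = 1 (last nonzero row C).
The gcd is 1, so 2 is invertible mod 27. The last nonzero row gives 1·27 − 13·2 = 1, so t = −13. So 2^(−1) ≡ −13 ≡ 14 (mod 27). Verify: 2 · 14 = 28 ≡ 1 (mod 27). ✓

Final answer: 2^(−1) ≡ 14 (mod 27)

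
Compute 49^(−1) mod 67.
49^(−1) ≡ 26 (mod 67)

Apply the extended Euclidean algorithm to (67, 49), tracking rows (r, s, t) with s·67 + t·49 = r. Each division r_prev = q·r_cur + r_new produces the new row as (previous row) − q·(current row):
  row A: (67, 1, 0)   [1·67 + 0·49 = 67]
  row B: (49, 0, 1)   [0·67 + 1·49 = 49]
  67 = 1·49 + 18   → row C = row A − 1·row B = (18, 1, −1)   [check: 1·67 − 1·49 = 18]
  49 = 2·18 + 13   → row D = row B − 2·row C = (13, −2, 3)   [check: −2·67 + 3·49 = 13]
  18 = 1·13 + 5   → row E = row C − 1·row D = (5, 3, −4)   [check: 3·67 − 4·49 = 5]
  13 = 2·5 + 3   → row F = row D − 2·row E = (3, −8, 11)   [check: −8·67 + 11·49 = 3]
  5 = 1·3 + 2   → row G = row E − 1·row F = (2, 11, −15)   [check: 11·67 − 15·49 = 2]
  3 = 1·2 + 1   → row H = row F − 1·row G = (1, −19, 26)   [check: −19·67 + 26·49 = 1]
  2 = 2·1 + 0   → remainder 0, stop. gcd = 1 (last nonzero row H).
The gcd is 1, so 49 is invertible mod 67. The last nonzero row gives −19·67 + 26·49 = 1, so t = 26. So 49^(−1) ≡ 26 (mod 67). Verify: 49 · 26 = 1274 ≡ 1 (mod 67). ✓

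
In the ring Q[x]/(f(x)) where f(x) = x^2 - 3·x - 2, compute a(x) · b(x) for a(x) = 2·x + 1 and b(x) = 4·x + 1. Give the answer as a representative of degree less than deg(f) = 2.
First multiply in Q[x] without reducing: a · b = 8·x^2 + 6·x + 1. Now divide by f(x) = x^2 - 3·x - 2, eliminating the leading term at each step:
  leading term 8·x^2: subtract (8)·f(x) = 8·x^2 - 24·x - 16, leaving 30·x + 17
The degree is now < 2, so this is the remainder. Hence a · b ≡ 30·x + 17 in Q[x]/(f).

Final answer: a · b ≡ 30·x + 17 (mod f(x))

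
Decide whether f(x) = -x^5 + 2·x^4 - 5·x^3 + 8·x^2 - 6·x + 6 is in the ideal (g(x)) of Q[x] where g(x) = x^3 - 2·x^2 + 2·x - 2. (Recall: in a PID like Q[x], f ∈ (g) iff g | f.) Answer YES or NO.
In Q[x] the ideal (g) consists of all multiples of g, so f ∈ (g) iff g | f, i.e. iff the remainder of f on division by g is 0. Divide f by g (g is monic, so eliminate the leading term of the running remainder at each step):
  leading term -x^5: subtract (-x^2)·g(x) = -x^5 + 2·x^4 - 2·x^3 + 2·x^2, leaving -3·x^3 + 6·x^2 - 6·x + 6
  leading term -3·x^3: subtract (-3)·g(x) = -3·x^3 + 6·x^2 - 6·x + 6, leaving 0
The remainder is 0, so f(x) = g(x) · h(x) with h(x) = -x^2 - 3. Hence g | f, i.e. f ∈ (g).

Final answer: YES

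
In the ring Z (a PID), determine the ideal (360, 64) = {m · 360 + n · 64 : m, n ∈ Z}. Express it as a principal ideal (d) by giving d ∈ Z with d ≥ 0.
In the PID Z, (a, b) is generated by gcd(a, b). Compute gcd(360, 64) with the extended Euclidean algorithm, tracking rows (r, s, t) with s·360 + t·64 = r:
  row A: (360, 1, 0)   [1·360 + 0·64 = 360]
  row B: (64, 0, 1)   [0·360 + 1·64 = 64]
  360 = 5·64 + 40   → row C = row A − 5·row B = (40, 1, −5)   [check: 1·360 − 5·64 = 40]
  64 = 1·40 + 24   → row D = row B − 1·row C = (24, −1, 6)   [check: −1·360 + 6·64 = 24]
  40 = 1·24 + 16   → row E = row C − 1·row D = (16, 2, −11)   [check: 2·360 − 11·64 = 16]
  24 = 1·16 + 8   → row F = row D − 1·row E = (8, −3, 17)   [check: −3·360 + 17·64 = 8]
  16 = 2·8 + 0   → remainder 0, stop. gcd = 8 (last nonzero row F).
So gcd(360, 64) = 8, with Bézout identity −3·360 + 17·64 = 8. Containment (⊇): the Bézout identity exhibits 8 as an element of (360, 64), giving (8) ⊆ (360, 64). Containment (⊆): since 8 | 360 and 8 | 64 (360 = 8·45, 64 = 8·8), every Z-linear combination of 360 and 64 is divisible by 8, so (360, 64) ⊆ (8). Therefore (360, 64) = (8), d = 8.

Final answer: (360, 64) = (8); d = 8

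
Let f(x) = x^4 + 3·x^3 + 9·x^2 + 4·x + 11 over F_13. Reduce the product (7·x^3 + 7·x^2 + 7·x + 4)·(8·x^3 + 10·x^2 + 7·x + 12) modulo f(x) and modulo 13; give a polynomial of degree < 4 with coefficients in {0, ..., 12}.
a · b ≡ 10·x^3 + 5·x^2 + 8·x + 6 (mod f(x))

Multiply as integer polynomials: a · b = 56·x^6 + 126·x^5 + 175·x^4 + 235·x^3 + 173·x^2 + 112·x + 48. Reducing coefficients mod 13: a · b ≡ 4·x^6 + 9·x^5 + 6·x^4 + x^3 + 4·x^2 + 8·x + 9. Now divide by f(x) = x^4 + 3·x^3 + 9·x^2 + 4·x + 11 in F_13[x], eliminating the leading term at each step:
  leading term 4·x^6: subtract (4·x^2)·f(x) = 4·x^6 + 12·x^5 + 10·x^4 + 3·x^3 + 5·x^2, leaving 10·x^5 + 9·x^4 + 11·x^3 + 12·x^2 + 8·x + 9 (coefficients mod 13)
  leading term 10·x^5: subtract (10·x)·f(x) = 10·x^5 + 4·x^4 + 12·x^3 + x^2 + 6·x, leaving 5·x^4 + 12·x^3 + 11·x^2 + 2·x + 9 (coefficients mod 13)
  leading term 5·x^4: subtract (5)·f(x) = 5·x^4 + 2·x^3 + 6·x^2 + 7·x + 3, leaving 10·x^3 + 5·x^2 + 8·x + 6 (coefficients mod 13)
The degree is now < 4, so this is the remainder. Hence a · b ≡ 10·x^3 + 5·x^2 + 8·x + 6 in F_13[x]/(f).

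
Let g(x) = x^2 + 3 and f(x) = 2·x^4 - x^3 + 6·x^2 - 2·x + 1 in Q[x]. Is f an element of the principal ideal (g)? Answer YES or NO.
NO

In Q[x] the ideal (g) consists of all multiples of g, so f ∈ (g) iff g | f, i.e. iff the remainder of f on division by g is 0. Divide f by g (g is monic, so eliminate the leading term of the running remainder at each step):
  leading term 2·x^4: subtract (2·x^2)·g(x) = 2·x^4 + 6·x^2, leaving -x^3 - 2·x + 1
  leading term -x^3: subtract (-x)·g(x) = -x^3 - 3·x, leaving x + 1
The remainder r(x) = x + 1 ≠ 0 (and deg r < deg g), so g ∤ f, i.e. f ∉ (g).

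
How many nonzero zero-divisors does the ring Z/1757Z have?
Z/1757Z has 256 nonzero zero-divisors

In Z/1757Z each nonzero element is either a unit (gcd with 1757 is 1) or a zero-divisor (gcd > 1). The number of units is φ(1757): factorise 1757 = 7 · 251, so φ(1757) = (7 − 1) · (251 − 1) = 6 · 250 = 1500. The nonzero elements number 1757 − 1 = 1756. Hence the nonzero zero-divisors number 1756 − 1500 = 256.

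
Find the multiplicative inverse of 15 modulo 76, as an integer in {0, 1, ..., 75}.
Apply the extended Euclidean algorithm to (76, 15), tracking rows (r, s, t) with s·76 + t·15 = r. Each division r_prev = q·r_cur + r_new produces the new row as (previous row) − q·(current row):
  row A: (76, 1, 0)   [1·76 + 0·15 = 76]
  row B: (15, 0, 1)   [0·76 + 1·15 = 15]
  76 = 5·15 + 1   → row C = row A − 5·row B = (1, 1, −5)   [check: 1·76 − 5·15 = 1]
  15 = 15·1 + 0   → remainder 0, stop. gcd = 1 (last nonzero row C).
The gcd is 1, so 15 is invertible mod 76. The last nonzero row gives 1·76 − 5·15 = 1, so t = −5. So 15^(−1) ≡ −5 ≡ 71 (mod 76). Verify: 15 · 71 = 1065 ≡ 1 (mod 76). ✓

Final answer: 15^(−1) ≡ 71 (mod 76)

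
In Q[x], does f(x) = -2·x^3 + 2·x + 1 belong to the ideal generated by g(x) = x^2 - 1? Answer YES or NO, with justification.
In Q[x] the ideal (g) consists of all multiples of g, so f ∈ (g) iff g | f, i.e. iff the remainder of f on division by g is 0. Divide f by g (g is monic, so eliminate the leading term of the running remainder at each step):
  leading term -2·x^3: subtract (-2·x)·g(x) = -2·x^3 + 2·x, leaving 1
The remainder r(x) = 1 ≠ 0 (and deg r < deg g), so g ∤ f, i.e. f ∉ (g).

Final answer: NO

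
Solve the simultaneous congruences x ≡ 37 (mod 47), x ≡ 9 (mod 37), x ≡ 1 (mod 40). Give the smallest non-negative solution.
The moduli 47, 37, 40 are pairwise coprime, so by the CRT there is a unique solution mod 47·37·40 = 69560.
Solve by successive substitution. Start with x ≡ 37 (mod 47).
  Combine with x ≡ 9 (mod 37): write x = 37 + 47·t and require 37 + 47·t ≡ 9 (mod 37), i.e. 47·t ≡ 9 − 37 ≡ 9 (mod 37). Since 47^(−1) ≡ 26 (mod 37) (47 ≡ 10 (mod 37)), t ≡ 26·9 ≡ 12 (mod 37). So x ≡ 37 + 47·12 = 601 (mod 1739).
  Combine with x ≡ 1 (mod 40): write x = 601 + 1739·t and require 601 + 1739·t ≡ 1 (mod 40), i.e. 1739·t ≡ 1 − 601 ≡ 0 (mod 40). Since 1739^(−1) ≡ 19 (mod 40) (1739 ≡ 19 (mod 40)), t ≡ 19·0 ≡ 0 (mod 40). So x ≡ 601 + 1739·0 = 601 (mod 69560).
Unique solution in [0, 69560): x = 601.

Final answer: x ≡ 601 (mod 69560); the representative in [0, 69560) is 601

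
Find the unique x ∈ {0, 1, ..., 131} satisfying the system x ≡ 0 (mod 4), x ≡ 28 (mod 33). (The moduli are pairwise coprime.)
x ≡ 28 (mod 132); the representative in [0, 132) is 28

The moduli 4, 33 are pairwise coprime, so by the CRT there is a unique solution mod 4·33 = 132.
Solve by successive substitution. Start with x ≡ 0 (mod 4).
  Combine with x ≡ 28 (mod 33): write x = 4·t and require 4·t ≡ 28 (mod 33). Since 4^(−1) ≡ 25 (mod 33), t ≡ 25·28 ≡ 7 (mod 33). So x ≡ 4·7 = 28 (mod 132).
Unique solution in [0, 132): x = 28.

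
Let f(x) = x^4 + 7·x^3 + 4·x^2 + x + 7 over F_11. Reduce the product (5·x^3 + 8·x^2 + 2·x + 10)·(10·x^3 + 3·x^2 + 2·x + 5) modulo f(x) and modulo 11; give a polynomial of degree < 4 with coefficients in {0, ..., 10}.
Multiply as integer polynomials: a · b = 50·x^6 + 95·x^5 + 54·x^4 + 147·x^3 + 74·x^2 + 30·x + 50. Reducing coefficients mod 11: a · b ≡ 6·x^6 + 7·x^5 + 10·x^4 + 4·x^3 + 8·x^2 + 8·x + 6. Now divide by f(x) = x^4 + 7·x^3 + 4·x^2 + x + 7 in F_11[x], eliminating the leading term at each step:
  leading term 6·x^6: subtract (6·x^2)·f(x) = 6·x^6 + 9·x^5 + 2·x^4 + 6·x^3 + 9·x^2, leaving 9·x^5 + 8·x^4 + 9·x^3 + 10·x^2 + 8·x + 6 (coefficients mod 11)
  leading term 9·x^5: subtract (9·x)·f(x) = 9·x^5 + 8·x^4 + 3·x^3 + 9·x^2 + 8·x, leaving 6·x^3 + x^2 + 6 (coefficients mod 11)
The degree is now < 4, so this is the remainder. Hence a · b ≡ 6·x^3 + x^2 + 6 in F_11[x]/(f).

Final answer: a · b ≡ 6·x^3 + x^2 + 6 (mod f(x))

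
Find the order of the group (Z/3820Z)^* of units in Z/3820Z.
|(Z/3820Z)^*| = 1520

(Z/3820Z)^* consists of the classes a with gcd(a, 3820) = 1, so its order is φ(3820). φ is multiplicative, with φ(p^e) = p^e − p^(e−1). Factorise 3820 = 2^2 · 5 · 191. Then
  φ(3820) = (2^2 − 2^1) · (5 − 1) · (191 − 1) = 2 · 4 · 190 = 1520.
Thus |(Z/3820Z)^*| = 1520.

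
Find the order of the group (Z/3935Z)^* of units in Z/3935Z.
(Z/3935Z)^* consists of the classes a with gcd(a, 3935) = 1, so its order is φ(3935). φ is multiplicative, with φ(p^e) = p^e − p^(e−1). Factorise 3935 = 5 · 787. Then
  φ(3935) = (5 − 1) · (787 − 1) = 4 · 786 = 3144.
Thus |(Z/3935Z)^*| = 3144.

Final answer: |(Z/3935Z)^*| = 3144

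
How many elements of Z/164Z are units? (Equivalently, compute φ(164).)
An element a ∈ Z/164Z is a unit iff gcd(a, 164) = 1, so the number of units is φ(164). φ is multiplicative, with φ(p^e) = p^e − p^(e−1). Factorise 164 = 2^2 · 41. Then
  φ(164) = (2^2 − 2^1) · (41 − 1) = 2 · 40 = 80.

Final answer: Z/164Z has φ(164) = 80 units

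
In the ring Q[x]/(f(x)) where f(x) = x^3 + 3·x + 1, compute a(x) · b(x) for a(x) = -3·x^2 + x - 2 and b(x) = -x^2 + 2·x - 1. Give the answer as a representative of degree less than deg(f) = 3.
First multiply in Q[x] without reducing: a · b = 3·x^4 - 7·x^3 + 7·x^2 - 5·x + 2. Now divide by f(x) = x^3 + 3·x + 1, eliminating the leading term at each step:
  leading term 3·x^4: subtract (3·x)·f(x) = 3·x^4 + 9·x^2 + 3·x, leaving -7·x^3 - 2·x^2 - 8·x + 2
  leading term -7·x^3: subtract (-7)·f(x) = -7·x^3 - 21·x - 7, leaving -2·x^2 + 13·x + 9
The degree is now < 3, so this is the remainder. Hence a · b ≡ -2·x^2 + 13·x + 9 in Q[x]/(f).

Final answer: a · b ≡ -2·x^2 + 13·x + 9 (mod f(x))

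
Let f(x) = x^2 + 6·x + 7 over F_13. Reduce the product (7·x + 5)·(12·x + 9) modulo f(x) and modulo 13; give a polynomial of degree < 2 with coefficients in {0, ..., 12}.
a · b ≡ 9·x + 3 (mod f(x))

Multiply as integer polynomials: a · b = 84·x^2 + 123·x + 45. Reducing coefficients mod 13: a · b ≡ 6·x^2 + 6·x + 6. Now divide by f(x) = x^2 + 6·x + 7 in F_13[x], eliminating the leading term at each step:
  leading term 6·x^2: subtract (6)·f(x) = 6·x^2 + 10·x + 3, leaving 9·x + 3 (coefficients mod 13)
The degree is now < 2, so this is the remainder. Hence a · b ≡ 9·x + 3 in F_13[x]/(f).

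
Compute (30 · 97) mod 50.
Reduce the factors first: 97 ≡ 47 (mod 50), so 30 · 97 ≡ 30 · 47 (mod 50). 30 · 47 = 1410. Dividing by 50: 1410 = 28·50 + 10. So (30 · 97) mod 50 = 10.

Final answer: 10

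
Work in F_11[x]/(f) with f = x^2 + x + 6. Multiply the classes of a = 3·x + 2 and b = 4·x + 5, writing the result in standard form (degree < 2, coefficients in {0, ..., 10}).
a · b ≡ 4 (mod f(x))

Multiply as integer polynomials: a · b = 12·x^2 + 23·x + 10. Reducing coefficients mod 11: a · b ≡ x^2 + x + 10. Now divide by f(x) = x^2 + x + 6 in F_11[x], eliminating the leading term at each step:
  leading term x^2: subtract (1)·f(x) = x^2 + x + 6, leaving 4 (coefficients mod 11)
The degree is now < 2, so this is the remainder. Hence a · b ≡ 4 in F_11[x]/(f).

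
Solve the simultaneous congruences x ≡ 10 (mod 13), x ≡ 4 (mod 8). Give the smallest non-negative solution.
x ≡ 36 (mod 104); the representative in [0, 104) is 36

The moduli 13, 8 are pairwise coprime, so by the CRT there is a unique solution mod 13·8 = 104.
Solve by successive substitution. Start with x ≡ 10 (mod 13).
  Combine with x ≡ 4 (mod 8): write x = 10 + 13·t and require 10 + 13·t ≡ 4 (mod 8), i.e. 13·t ≡ 4 − 10 ≡ 2 (mod 8). Since 13^(−1) ≡ 5 (mod 8) (13 ≡ 5 (mod 8)), t ≡ 5·2 ≡ 2 (mod 8). So x ≡ 10 + 13·2 = 36 (mod 104).
Unique solution in [0, 104): x = 36.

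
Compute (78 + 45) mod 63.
Reduce the summands first: 78 ≡ 15 (mod 63), so 78 + 45 ≡ 15 + 45 (mod 63). 15 + 45 = 60; 60 = 0·63 + 60, so (78 + 45) mod 63 = 60.

Final answer: 60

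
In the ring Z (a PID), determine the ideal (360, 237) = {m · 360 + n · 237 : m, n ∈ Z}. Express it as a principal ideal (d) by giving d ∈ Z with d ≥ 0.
(360, 237) = (3); d = 3

In the PID Z, (a, b) is generated by gcd(a, b). Compute gcd(360, 237) with the extended Euclidean algorithm, tracking rows (r, s, t) with s·360 + t·237 = r:
  row A: (360, 1, 0)   [1·360 + 0·237 = 360]
  row B: (237, 0, 1)   [0·360 + 1·237 = 237]
  360 = 1·237 + 123   → row C = row A − 1·row B = (123, 1, −1)   [check: 1·360 − 1·237 = 123]
  237 = 1·123 + 114   → row D = row B − 1·row C = (114, −1, 2)   [check: −1·360 + 2·237 = 114]
  123 = 1·114 + 9   → row E = row C − 1·row D = (9, 2, −3)   [check: 2·360 − 3·237 = 9]
  114 = 12·9 + 6   → row F = row D − 12·row E = (6, −25, 38)   [check: −25·360 + 38·237 = 6]
  9 = 1·6 + 3   → row G = row E − 1·row F = (3, 27, −41)   [check: 27·360 − 41·237 = 3]
  6 = 2·3 + 0   → remainder 0, stop. gcd = 3 (last nonzero row G).
So gcd(360, 237) = 3, with Bézout identity 27·360 − 41·237 = 3. Containment (⊇): the Bézout identity exhibits 3 as an element of (360, 237), giving (3) ⊆ (360, 237). Containment (⊆): since 3 | 360 and 3 | 237 (360 = 3·120, 237 = 3·79), every Z-linear combination of 360 and 237 is divisible by 3, so (360, 237) ⊆ (3). Therefore (360, 237) = (3), d = 3.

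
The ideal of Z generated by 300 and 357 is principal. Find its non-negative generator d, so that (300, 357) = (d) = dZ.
In the PID Z, (a, b) is generated by gcd(a, b). Compute gcd(357, 300) with the extended Euclidean algorithm, tracking rows (r, s, t) with s·357 + t·300 = r:
  row A: (357, 1, 0)   [1·357 + 0·300 = 357]
  row B: (300, 0, 1)   [0·357 + 1·300 = 300]
  357 = 1·300 + 57   → row C = row A − 1·row B = (57, 1, −1)   [check: 1·357 − 1·300 = 57]
  300 = 5·57 + 15   → row D = row B − 5·row C = (15, −5, 6)   [check: −5·357 + 6·300 = 15]
  57 = 3·15 + 12   → row E = row C − 3·row D = (12, 16, −19)   [check: 16·357 − 19·300 = 12]
  15 = 1·12 + 3   → row F = row D − 1·row E = (3, −21, 25)   [check: −21·357 + 25·300 = 3]
  12 = 4·3 + 0   → remainder 0, stop. gcd = 3 (last nonzero row F).
So gcd(300, 357) = 3, with Bézout identity −21·357 + 25·300 = 3. Containment (⊇): the Bézout identity exhibits 3 as an element of (300, 357), giving (3) ⊆ (300, 357). Containment (⊆): since 3 | 300 and 3 | 357 (300 = 3·100, 357 = 3·119), every Z-linear combination of 300 and 357 is divisible by 3, so (300, 357) ⊆ (3). Therefore (300, 357) = (3), d = 3.

Final answer: (300, 357) = (3); d = 3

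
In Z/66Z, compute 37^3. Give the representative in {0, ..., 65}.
Use repeated squaring. Binary(3) = 11. Walk through the bits of the exponent 3 left-to-right: at each bit after the leading one, square the running value, then multiply by 37 if the bit is 1 (always reducing mod 66):
  bit 1 = 1 (leading): start with 37.
  bit 2 = 1: square 37^2 = 1369 ≡ 49; bit is 1, so multiply 49·37 = 1813 ≡ 31 (mod 66).
Final value: 37^3 ≡ 31 (mod 66).

Final answer: 31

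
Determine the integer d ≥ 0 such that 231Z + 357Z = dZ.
(231, 357) = (21); d = 21

In the PID Z, (a, b) is generated by gcd(a, b). Compute gcd(357, 231) with the extended Euclidean algorithm, tracking rows (r, s, t) with s·357 + t·231 = r:
  row A: (357, 1, 0)   [1·357 + 0·231 = 357]
  row B: (231, 0, 1)   [0·357 + 1·231 = 231]
  357 = 1·231 + 126   → row C = row A − 1·row B = (126, 1, −1)   [check: 1·357 − 1·231 = 126]
  231 = 1·126 + 105   → row D = row B − 1·row C = (105, −1, 2)   [check: −1·357 + 2·231 = 105]
  126 = 1·105 + 21   → row E = row C − 1·row D = (21, 2, −3)   [check: 2·357 − 3·231 = 21]
  105 = 5·21 + 0   → remainder 0, stop. gcd = 21 (last nonzero row E).
So gcd(231, 357) = 21, with Bézout identity 2·357 − 3·231 = 21. Containment (⊇): the Bézout identity exhibits 21 as an element of (231, 357), giving (21) ⊆ (231, 357). Containment (⊆): since 21 | 231 and 21 | 357 (231 = 21·11, 357 = 21·17), every Z-linear combination of 231 and 357 is divisible by 21, so (231, 357) ⊆ (21). Therefore (231, 357) = (21), d = 21.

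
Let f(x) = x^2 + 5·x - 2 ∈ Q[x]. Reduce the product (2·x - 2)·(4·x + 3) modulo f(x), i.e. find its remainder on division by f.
First multiply in Q[x] without reducing: a · b = 8·x^2 - 2·x - 6. Now divide by f(x) = x^2 + 5·x - 2, eliminating the leading term at each step:
  leading term 8·x^2: subtract (8)·f(x) = 8·x^2 + 40·x - 16, leaving 10 - 42·x
The degree is now < 2, so this is the remainder. Hence a · b ≡ 10 - 42·x in Q[x]/(f).

Final answer: a · b ≡ 10 - 42·x (mod f(x))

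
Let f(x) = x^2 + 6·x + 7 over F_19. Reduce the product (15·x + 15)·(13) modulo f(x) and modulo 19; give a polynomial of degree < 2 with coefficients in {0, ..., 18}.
a · b ≡ 5·x + 5 (mod f(x))

Multiply as integer polynomials: a · b = 195·x + 195. Reducing coefficients mod 19: a · b ≡ 5·x + 5. This already has degree < 2, so no reduction by f is needed. Hence a · b ≡ 5·x + 5 in F_19[x]/(f).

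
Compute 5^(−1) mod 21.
Apply the extended Euclidean algorithm to (21, 5), tracking rows (r, s, t) with s·21 + t·5 = r. Each division r_prev = q·r_cur + r_new produces the new row as (previous row) − q·(current row):
  row A: (21, 1, 0)   [1·21 + 0·5 = 21]
  row B: (5, 0, 1)   [0·21 + 1·5 = 5]
  21 = 4·5 + 1   → row C = row A − 4·row B = (1, 1, −4)   [check: 1·21 − 4·5 = 1]
  5 = 5·1 + 0   → remainder 0, stop. gcd = 1 (last nonzero row C).
The gcd is 1, so 5 is invertible mod 21. The last nonzero row gives 1·21 − 4·5 = 1, so t = −4. So 5^(−1) ≡ −4 ≡ 17 (mod 21). Verify: 5 · 17 = 85 ≡ 1 (mod 21). ✓

Final answer: 5^(−1) ≡ 17 (mod 21)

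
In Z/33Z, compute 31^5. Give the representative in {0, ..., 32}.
Use repeated squaring. Binary(5) = 101. Walk through the bits of the exponent 5 left-to-right: at each bit after the leading one, square the running value, then multiply by 31 if the bit is 1 (always reducing mod 33):
  bit 1 = 1 (leading): start with 31.
  bit 2 = 0: square 31^2 = 961 ≡ 4 (mod 33).
  bit 3 = 1: square 4^2 = 16; bit is 1, so multiply 16·31 = 496 ≡ 1 (mod 33).
Final value: 31^5 ≡ 1 (mod 33).

Final answer: 1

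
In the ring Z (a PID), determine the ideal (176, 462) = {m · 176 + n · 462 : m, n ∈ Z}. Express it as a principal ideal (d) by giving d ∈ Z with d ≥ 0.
In the PID Z, (a, b) is generated by gcd(a, b). Compute gcd(462, 176) with the extended Euclidean algorithm, tracking rows (r, s, t) with s·462 + t·176 = r:
  row A: (462, 1, 0)   [1·462 + 0·176 = 462]
  row B: (176, 0, 1)   [0·462 + 1·176 = 176]
  462 = 2·176 + 110   → row C = row A − 2·row B = (110, 1, −2)   [check: 1·462 − 2·176 = 110]
  176 = 1·110 + 66   → row D = row B − 1·row C = (66, −1, 3)   [check: −1·462 + 3·176 = 66]
  110 = 1·66 + 44   → row E = row C − 1·row D = (44, 2, −5)   [check: 2·462 − 5·176 = 44]
  66 = 1·44 + 22   → row F = row D − 1·row E = (22, −3, 8)   [check: −3·462 + 8·176 = 22]
  44 = 2·22 + 0   → remainder 0, stop. gcd = 22 (last nonzero row F).
So gcd(176, 462) = 22, with Bézout identity −3·462 + 8·176 = 22. Containment (⊇): the Bézout identity exhibits 22 as an element of (176, 462), giving (22) ⊆ (176, 462). Containment (⊆): since 22 | 176 and 22 | 462 (176 = 22·8, 462 = 22·21), every Z-linear combination of 176 and 462 is divisible by 22, so (176, 462) ⊆ (22). Therefore (176, 462) = (22), d = 22.

Final answer: (176, 462) = (22); d = 22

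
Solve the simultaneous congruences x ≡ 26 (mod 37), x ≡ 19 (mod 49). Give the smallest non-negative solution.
x ≡ 803 (mod 1813); the representative in [0, 1813) is 803

The moduli 37, 49 are pairwise coprime, so by the CRT there is a unique solution mod 37·49 = 1813.
Solve by successive substitution. Start with x ≡ 26 (mod 37).
  Combine with x ≡ 19 (mod 49): write x = 26 + 37·t and require 26 + 37·t ≡ 19 (mod 49), i.e. 37·t ≡ 19 − 26 ≡ 42 (mod 49). Since 37^(−1) ≡ 4 (mod 49), t ≡ 4·42 ≡ 21 (mod 49). So x ≡ 26 + 37·21 = 803 (mod 1813).
Unique solution in [0, 1813): x = 803.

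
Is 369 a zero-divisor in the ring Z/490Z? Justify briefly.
NO

gcd(369, 490) = 1, so 369 is a unit in Z/490Z (it has a multiplicative inverse). A unit cannot be a zero-divisor: if 369·b ≡ 0 then multiplying both sides by 369^(−1) gives b ≡ 0. So 369 is not a zero-divisor.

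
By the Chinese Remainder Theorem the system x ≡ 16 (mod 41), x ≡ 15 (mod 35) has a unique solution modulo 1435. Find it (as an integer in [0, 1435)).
The moduli 41, 35 are pairwise coprime, so by the CRT there is a unique solution mod 41·35 = 1435.
Solve by successive substitution. Start with x ≡ 16 (mod 41).
  Combine with x ≡ 15 (mod 35): write x = 16 + 41·t and require 16 + 41·t ≡ 15 (mod 35), i.e. 41·t ≡ 15 − 16 ≡ 34 (mod 35). Since 41^(−1) ≡ 6 (mod 35) (41 ≡ 6 (mod 35)), t ≡ 6·34 ≡ 29 (mod 35). So x ≡ 16 + 41·29 = 1205 (mod 1435).
Unique solution in [0, 1435): x = 1205.

Final answer: x ≡ 1205 (mod 1435); the representative in [0, 1435) is 1205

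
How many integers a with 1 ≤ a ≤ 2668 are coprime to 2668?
The number of a ∈ {1, ..., 2668} with gcd(a, 2668) = 1 is by definition Euler's totient φ(2668). φ is multiplicative, with φ(p^e) = p^e − p^(e−1). Factorise 2668 = 2^2 · 23 · 29. Then
  φ(2668) = (2^2 − 2^1) · (23 − 1) · (29 − 1) = 2 · 22 · 28 = 1232.
So there are 1232 such integers.

Final answer: 1232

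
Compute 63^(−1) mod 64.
Apply the extended Euclidean algorithm to (64, 63), tracking rows (r, s, t) with s·64 + t·63 = r. Each division r_prev = q·r_cur + r_new produces the new row as (previous row) − q·(current row):
  row A: (64, 1, 0)   [1·64 + 0·63 = 64]
  row B: (63, 0, 1)   [0·64 + 1·63 = 63]
  64 = 1·63 + 1   → row C = row A − 1·row B = (1, 1, −1)   [check: 1·64 − 1·63 = 1]
  63 = 63·1 + 0   → remainder 0, stop. gcd = 1 (last nonzero row C).
The gcd is 1, so 63 is invertible mod 64. The last nonzero row gives 1·64 − 1·63 = 1, so t = −1. So 63^(−1) ≡ −1 ≡ 63 (mod 64). Verify: 63 · 63 = 3969 ≡ 1 (mod 64). ✓

Final answer: 63^(−1) ≡ 63 (mod 64)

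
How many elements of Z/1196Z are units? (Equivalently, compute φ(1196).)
An element a ∈ Z/1196Z is a unit iff gcd(a, 1196) = 1, so the number of units is φ(1196). φ is multiplicative, with φ(p^e) = p^e − p^(e−1). Factorise 1196 = 2^2 · 13 · 23. Then
  φ(1196) = (2^2 − 2^1) · (13 − 1) · (23 − 1) = 2 · 12 · 22 = 528.

Final answer: Z/1196Z has φ(1196) = 528 units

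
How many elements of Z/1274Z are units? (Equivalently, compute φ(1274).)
An element a ∈ Z/1274Z is a unit iff gcd(a, 1274) = 1, so the number of units is φ(1274). φ is multiplicative, with φ(p^e) = p^e − p^(e−1). Factorise 1274 = 2 · 7^2 · 13. Then
  φ(1274) = (2 − 1) · (7^2 − 7^1) · (13 − 1) = 1 · 42 · 12 = 504.

Final answer: Z/1274Z has φ(1274) = 504 units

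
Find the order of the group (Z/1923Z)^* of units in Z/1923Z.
|(Z/1923Z)^*| = 1280

(Z/1923Z)^* consists of the classes a with gcd(a, 1923) = 1, so its order is φ(1923). φ is multiplicative, with φ(p^e) = p^e − p^(e−1). Factorise 1923 = 3 · 641. Then
  φ(1923) = (3 − 1) · (641 − 1) = 2 · 640 = 1280.
Thus |(Z/1923Z)^*| = 1280.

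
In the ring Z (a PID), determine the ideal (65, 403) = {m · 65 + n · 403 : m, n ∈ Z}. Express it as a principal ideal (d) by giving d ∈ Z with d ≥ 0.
(65, 403) = (13); d = 13

In the PID Z, (a, b) is generated by gcd(a, b). Compute gcd(403, 65) with the extended Euclidean algorithm, tracking rows (r, s, t) with s·403 + t·65 = r:
  row A: (403, 1, 0)   [1·403 + 0·65 = 403]
  row B: (65, 0, 1)   [0·403 + 1·65 = 65]
  403 = 6·65 + 13   → row C = row A − 6·row B = (13, 1, −6)   [check: 1·403 − 6·65 = 13]
  65 = 5·13 + 0   → remainder 0, stop. gcd = 13 (last nonzero row C).
So gcd(65, 403) = 13, with Bézout identity 1·403 − 6·65 = 13. Containment (⊇): the Bézout identity exhibits 13 as an element of (65, 403), giving (13) ⊆ (65, 403). Containment (⊆): since 13 | 65 and 13 | 403 (65 = 13·5, 403 = 13·31), every Z-linear combination of 65 and 403 is divisible by 13, so (65, 403) ⊆ (13). Therefore (65, 403) = (13), d = 13.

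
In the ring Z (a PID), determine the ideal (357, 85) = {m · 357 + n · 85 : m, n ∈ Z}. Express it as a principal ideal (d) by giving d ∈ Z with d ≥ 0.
In the PID Z, (a, b) is generated by gcd(a, b). Compute gcd(357, 85) with the extended Euclidean algorithm, tracking rows (r, s, t) with s·357 + t·85 = r:
  row A: (357, 1, 0)   [1·357 + 0·85 = 357]
  row B: (85, 0, 1)   [0·357 + 1·85 = 85]
  357 = 4·85 + 17   → row C = row A − 4·row B = (17, 1, −4)   [check: 1·357 − 4·85 = 17]
  85 = 5·17 + 0   → remainder 0, stop. gcd = 17 (last nonzero row C).
So gcd(357, 85) = 17, with Bézout identity 1·357 − 4·85 = 17. Containment (⊇): the Bézout identity exhibits 17 as an element of (357, 85), giving (17) ⊆ (357, 85). Containment (⊆): since 17 | 357 and 17 | 85 (357 = 17·21, 85 = 17·5), every Z-linear combination of 357 and 85 is divisible by 17, so (357, 85) ⊆ (17). Therefore (357, 85) = (17), d = 17.

Final answer: (357, 85) = (17); d = 17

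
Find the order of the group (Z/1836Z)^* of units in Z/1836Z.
|(Z/1836Z)^*| = 576

(Z/1836Z)^* consists of the classes a with gcd(a, 1836) = 1, so its order is φ(1836). φ is multiplicative, with φ(p^e) = p^e − p^(e−1). Factorise 1836 = 2^2 · 3^3 · 17. Then
  φ(1836) = (2^2 − 2^1) · (3^3 − 3^2) · (17 − 1) = 2 · 18 · 16 = 576.
Thus |(Z/1836Z)^*| = 576.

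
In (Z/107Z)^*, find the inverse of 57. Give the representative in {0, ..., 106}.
57^(−1) ≡ 92 (mod 107)

Apply the extended Euclidean algorithm to (107, 57), tracking rows (r, s, t) with s·107 + t·57 = r. Each division r_prev = q·r_cur + r_new produces the new row as (previous row) − q·(current row):
  row A: (107, 1, 0)   [1·107 + 0·57 = 107]
  row B: (57, 0, 1)   [0·107 + 1·57 = 57]
  107 = 1·57 + 50   → row C = row A − 1·row B = (50, 1, −1)   [check: 1·107 − 1·57 = 50]
  57 = 1·50 + 7   → row D = row B − 1·row C = (7, −1, 2)   [check: −1·107 + 2·57 = 7]
  50 = 7·7 + 1   → row E = row C − 7·row D = (1, 8, −15)   [check: 8·107 − 15·57 = 1]
  7 = 7·1 + 0   → remainder 0, stop. gcd = 1 (last nonzero row E).
The gcd is 1, so 57 is invertible mod 107. The last nonzero row gives 8·107 − 15·57 = 1, so t = −15. So 57^(−1) ≡ −15 ≡ 92 (mod 107). Verify: 57 · 92 = 5244 ≡ 1 (mod 107). ✓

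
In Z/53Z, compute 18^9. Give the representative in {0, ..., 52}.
Use repeated squaring. Binary(9) = 1001. Walk through the bits of the exponent 9 left-to-right: at each bit after the leading one, square the running value, then multiply by 18 if the bit is 1 (always reducing mod 53):
  bit 1 = 1 (leading): start with 18.
  bit 2 = 0: square 18^2 = 324 ≡ 6 (mod 53).
  bit 3 = 0: square 6^2 = 36 (mod 53).
  bit 4 = 1: square 36^2 = 1296 ≡ 24; bit is 1, so multiply 24·18 = 432 ≡ 8 (mod 53).
Final value: 18^9 ≡ 8 (mod 53).

Final answer: 8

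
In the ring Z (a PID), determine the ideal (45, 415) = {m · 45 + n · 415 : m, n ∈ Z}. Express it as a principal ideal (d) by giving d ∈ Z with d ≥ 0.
In the PID Z, (a, b) is generated by gcd(a, b). Compute gcd(415, 45) with the extended Euclidean algorithm, tracking rows (r, s, t) with s·415 + t·45 = r:
  row A: (415, 1, 0)   [1·415 + 0·45 = 415]
  row B: (45, 0, 1)   [0·415 + 1·45 = 45]
  415 = 9·45 + 10   → row C = row A − 9·row B = (10, 1, −9)   [check: 1·415 − 9·45 = 10]
  45 = 4·10 + 5   → row D = row B − 4·row C = (5, −4, 37)   [check: −4·415 + 37·45 = 5]
  10 = 2·5 + 0   → remainder 0, stop. gcd = 5 (last nonzero row D).
So gcd(45, 415) = 5, with Bézout identity −4·415 + 37·45 = 5. Containment (⊇): the Bézout identity exhibits 5 as an element of (45, 415), giving (5) ⊆ (45, 415). Containment (⊆): since 5 | 45 and 5 | 415 (45 = 5·9, 415 = 5·83), every Z-linear combination of 45 and 415 is divisible by 5, so (45, 415) ⊆ (5). Therefore (45, 415) = (5), d = 5.

Final answer: (45, 415) = (5); d = 5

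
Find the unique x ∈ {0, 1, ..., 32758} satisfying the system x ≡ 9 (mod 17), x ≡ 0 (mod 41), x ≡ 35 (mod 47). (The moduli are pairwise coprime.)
The moduli 17, 41, 47 are pairwise coprime, so by the CRT there is a unique solution mod 17·41·47 = 32759.
Solve by successive substitution. Start with x ≡ 9 (mod 17).
  Combine with x ≡ 0 (mod 41): write x = 9 + 17·t and require 9 + 17·t ≡ 0 (mod 41), i.e. 17·t ≡ 0 − 9 ≡ 32 (mod 41). Since 17^(−1) ≡ 29 (mod 41), t ≡ 29·32 ≡ 26 (mod 41). So x ≡ 9 + 17·26 = 451 (mod 697).
  Combine with x ≡ 35 (mod 47): write x = 451 + 697·t and require 451 + 697·t ≡ 35 (mod 47), i.e. 697·t ≡ 35 − 451 ≡ 7 (mod 47). Since 697^(−1) ≡ 41 (mod 47) (697 ≡ 39 (mod 47)), t ≡ 41·7 ≡ 5 (mod 47). So x ≡ 451 + 697·5 = 3936 (mod 32759).
Unique solution in [0, 32759): x = 3936.

Final answer: x ≡ 3936 (mod 32759); the representative in [0, 32759) is 3936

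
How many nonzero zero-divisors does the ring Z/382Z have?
Z/382Z has 191 nonzero zero-divisors

In Z/382Z each nonzero element is either a unit (gcd with 382 is 1) or a zero-divisor (gcd > 1). The number of units is φ(382): factorise 382 = 2 · 191, so φ(382) = (2 − 1) · (191 − 1) = 1 · 190 = 190. The nonzero elements number 382 − 1 = 381. Hence the nonzero zero-divisors number 381 − 190 = 191.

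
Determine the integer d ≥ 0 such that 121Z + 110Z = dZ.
In the PID Z, (a, b) is generated by gcd(a, b). Compute gcd(121, 110) with the extended Euclidean algorithm, tracking rows (r, s, t) with s·121 + t·110 = r:
  row A: (121, 1, 0)   [1·121 + 0·110 = 121]
  row B: (110, 0, 1)   [0·121 + 1·110 = 110]
  121 = 1·110 + 11   → row C = row A − 1·row B = (11, 1, −1)   [check: 1·121 − 1·110 = 11]
  110 = 10·11 + 0   → remainder 0, stop. gcd = 11 (last nonzero row C).
So gcd(121, 110) = 11, with Bézout identity 1·121 − 1·110 = 11. Containment (⊇): the Bézout identity exhibits 11 as an element of (121, 110), giving (11) ⊆ (121, 110). Containment (⊆): since 11 | 121 and 11 | 110 (121 = 11·11, 110 = 11·10), every Z-linear combination of 121 and 110 is divisible by 11, so (121, 110) ⊆ (11). Therefore (121, 110) = (11), d = 11.

Final answer: (121, 110) = (11); d = 11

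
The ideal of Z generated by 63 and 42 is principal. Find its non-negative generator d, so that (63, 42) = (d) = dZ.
In the PID Z, (a, b) is generated by gcd(a, b). Compute gcd(63, 42) with the extended Euclidean algorithm, tracking rows (r, s, t) with s·63 + t·42 = r:
  row A: (63, 1, 0)   [1·63 + 0·42 = 63]
  row B: (42, 0, 1)   [0·63 + 1·42 = 42]
  63 = 1·42 + 21   → row C = row A − 1·row B = (21, 1, −1)   [check: 1·63 − 1·42 = 21]
  42 = 2·21 + 0   → remainder 0, stop. gcd = 21 (last nonzero row C).
So gcd(63, 42) = 21, with Bézout identity 1·63 − 1·42 = 21. Containment (⊇): the Bézout identity exhibits 21 as an element of (63, 42), giving (21) ⊆ (63, 42). Containment (⊆): since 21 | 63 and 21 | 42 (63 = 21·3, 42 = 21·2), every Z-linear combination of 63 and 42 is divisible by 21, so (63, 42) ⊆ (21). Therefore (63, 42) = (21), d = 21.

Final answer: (63, 42) = (21); d = 21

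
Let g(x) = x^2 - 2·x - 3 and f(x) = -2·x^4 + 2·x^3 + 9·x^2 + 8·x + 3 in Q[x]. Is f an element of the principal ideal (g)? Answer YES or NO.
In Q[x] the ideal (g) consists of all multiples of g, so f ∈ (g) iff g | f, i.e. iff the remainder of f on division by g is 0. Divide f by g (g is monic, so eliminate the leading term of the running remainder at each step):
  leading term -2·x^4: subtract (-2·x^2)·g(x) = -2·x^4 + 4·x^3 + 6·x^2, leaving -2·x^3 + 3·x^2 + 8·x + 3
  leading term -2·x^3: subtract (-2·x)·g(x) = -2·x^3 + 4·x^2 + 6·x, leaving -x^2 + 2·x + 3
  leading term -x^2: subtract (-1)·g(x) = -x^2 + 2·x + 3, leaving 0
The remainder is 0, so f(x) = g(x) · h(x) with h(x) = -2·x^2 - 2·x - 1. Hence g | f, i.e. f ∈ (g).

Final answer: YES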